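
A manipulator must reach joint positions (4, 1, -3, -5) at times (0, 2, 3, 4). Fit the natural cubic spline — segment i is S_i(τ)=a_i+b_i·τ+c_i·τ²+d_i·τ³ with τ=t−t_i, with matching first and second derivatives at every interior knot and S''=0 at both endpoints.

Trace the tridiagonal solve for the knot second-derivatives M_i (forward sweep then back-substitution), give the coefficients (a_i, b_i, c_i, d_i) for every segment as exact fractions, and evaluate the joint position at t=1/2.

Δ: Δ0=-3/2, Δ1=-4, Δ2=-2
row 1: diag=6, rhs=-15; c'=1/6, d'=-5/2
row 2: denom=4−1·1/6=23/6; d'=(12−1·-5/2)/(23/6)=87/23
back: M2=87/23
back: M1=-5/2−1/6·87/23=-72/23
M: M0=0, M1=-72/23, M2=87/23, M3=0
seg 0: a=4, c=M0/2=0, d=(M1−M0)/(6·2)=-6/23, b=Δ0−h0·(2M0+M1)/6=-21/46
seg 1: a=1, c=M1/2=-36/23, d=(M2−M1)/(6·1)=53/46, b=Δ1−h1·(2M1+M2)/6=-165/46
seg 2: a=-3, c=M2/2=87/46, d=(M3−M2)/(6·1)=-29/46, b=Δ2−h2·(2M2+M3)/6=-75/23
t_q=1/2 → seg 0, τ=1/2; S=4+-21/46·τ+0·τ²+-6/23·τ³=86/23

  seg 0: a=4 b=-21/46 c=0 d=-6/23
  seg 1: a=1 b=-165/46 c=-36/23 d=53/46
  seg 2: a=-3 b=-75/23 c=87/46 d=-29/46
S(1/2) = 86/23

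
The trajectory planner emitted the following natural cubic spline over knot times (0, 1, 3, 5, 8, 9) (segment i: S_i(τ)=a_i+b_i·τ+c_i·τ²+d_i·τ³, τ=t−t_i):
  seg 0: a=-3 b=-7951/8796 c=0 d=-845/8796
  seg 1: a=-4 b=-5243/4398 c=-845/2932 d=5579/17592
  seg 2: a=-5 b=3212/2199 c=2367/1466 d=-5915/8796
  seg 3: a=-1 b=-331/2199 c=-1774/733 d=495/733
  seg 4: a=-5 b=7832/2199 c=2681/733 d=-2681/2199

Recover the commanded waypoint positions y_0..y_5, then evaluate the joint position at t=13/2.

y_0=-3 y_1=-4 y_2=-5 y_3=-1 y_4=-5 y_5=1
S(13/2) = -25755/5864

y_0 = S_0(0) = a_0 = -3
y_1 = S_1(0) = a_1 = -4
y_2 = S_2(0) = a_2 = -5
y_3 = S_3(0) = a_3 = -1
y_4 = S_4(0) = a_4 = -5
y_5 = S_4(1) = 1
t_q=13/2 is in segment 3 (τ=3/2); S_3(τ)=-25755/5864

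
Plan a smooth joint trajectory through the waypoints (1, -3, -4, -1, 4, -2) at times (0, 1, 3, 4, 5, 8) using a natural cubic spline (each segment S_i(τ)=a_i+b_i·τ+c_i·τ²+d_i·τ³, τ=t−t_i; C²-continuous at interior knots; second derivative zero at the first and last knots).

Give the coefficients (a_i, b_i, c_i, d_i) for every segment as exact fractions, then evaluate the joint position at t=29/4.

Δ: Δ0=-4, Δ1=-1/2, Δ2=3, Δ3=5, Δ4=-2
row 1: diag=6, rhs=21; c'=1/3, d'=7/2
row 2: denom=6−2·1/3=16/3; d'=(21−2·7/2)/(16/3)=21/8
row 3: denom=4−1·3/16=61/16; d'=(12−1·21/8)/(61/16)=150/61
row 4: denom=8−1·16/61=472/61; d'=(-42−1·150/61)/(472/61)=-339/59
back: M4=-339/59
back: M3=150/61−16/61·-339/59=234/59
back: M2=21/8−3/16·234/59=111/59
back: M1=7/2−1/3·111/59=339/118
M: M0=0, M1=339/118, M2=111/59, M3=234/59, M4=-339/59, M5=0
seg 0: a=1, c=M0/2=0, d=(M1−M0)/(6·1)=113/236, b=Δ0−h0·(2M0+M1)/6=-1057/236
seg 1: a=-3, c=M1/2=339/236, d=(M2−M1)/(6·2)=-39/472, b=Δ1−h1·(2M1+M2)/6=-359/118
seg 2: a=-4, c=M2/2=111/118, d=(M3−M2)/(6·1)=41/118, b=Δ2−h2·(2M2+M3)/6=101/59
seg 3: a=-1, c=M3/2=117/59, d=(M4−M3)/(6·1)=-191/118, b=Δ3−h3·(2M3+M4)/6=547/118
seg 4: a=4, c=M4/2=-339/118, d=(M5−M4)/(6·3)=113/354, b=Δ4−h4·(2M4+M5)/6=221/59
t_q=29/4 → seg 4, τ=9/4; S=4+221/59·τ+-339/118·τ²+113/354·τ³=11479/7552

  seg 0: a=1 b=-1057/236 c=0 d=113/236
  seg 1: a=-3 b=-359/118 c=339/236 d=-39/472
  seg 2: a=-4 b=101/59 c=111/118 d=41/118
  seg 3: a=-1 b=547/118 c=117/59 d=-191/118
  seg 4: a=4 b=221/59 c=-339/118 d=113/354
S(29/4) = 11479/7552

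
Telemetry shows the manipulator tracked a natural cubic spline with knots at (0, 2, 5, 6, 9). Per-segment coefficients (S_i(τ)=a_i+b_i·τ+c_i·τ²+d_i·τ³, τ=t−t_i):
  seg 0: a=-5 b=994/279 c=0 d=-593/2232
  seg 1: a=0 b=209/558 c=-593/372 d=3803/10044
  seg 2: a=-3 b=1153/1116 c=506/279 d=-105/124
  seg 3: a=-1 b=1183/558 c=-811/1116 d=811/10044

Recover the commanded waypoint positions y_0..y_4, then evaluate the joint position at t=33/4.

y_0=-5 y_1=0 y_2=-3 y_3=-1 y_4=1
S(33/4) = 8023/7936

y_0 = S_0(0) = a_0 = -5
y_1 = S_1(0) = a_1 = 0
y_2 = S_2(0) = a_2 = -3
y_3 = S_3(0) = a_3 = -1
y_4 = S_3(3) = 1
t_q=33/4 is in segment 3 (τ=9/4); S_3(τ)=8023/7936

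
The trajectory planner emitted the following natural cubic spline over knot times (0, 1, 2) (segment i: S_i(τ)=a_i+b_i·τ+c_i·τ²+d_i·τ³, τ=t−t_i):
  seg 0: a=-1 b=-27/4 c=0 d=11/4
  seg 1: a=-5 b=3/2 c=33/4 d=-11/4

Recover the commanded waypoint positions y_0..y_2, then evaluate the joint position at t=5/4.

y_0 = S_0(0) = a_0 = -1
y_1 = S_1(0) = a_1 = -5
y_2 = S_1(1) = 2
t_q=5/4 is in segment 1 (τ=1/4); S_1(τ)=-1063/256

y_0=-1 y_1=-5 y_2=2
S(5/4) = -1063/256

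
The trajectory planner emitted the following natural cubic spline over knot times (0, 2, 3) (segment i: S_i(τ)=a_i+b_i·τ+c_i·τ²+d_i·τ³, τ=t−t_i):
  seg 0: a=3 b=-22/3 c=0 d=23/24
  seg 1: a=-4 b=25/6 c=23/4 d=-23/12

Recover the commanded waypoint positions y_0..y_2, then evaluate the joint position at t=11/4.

y_0 = S_0(0) = a_0 = 3
y_1 = S_1(0) = a_1 = -4
y_2 = S_1(1) = 4
t_q=11/4 is in segment 1 (τ=3/4); S_1(τ)=397/256

y_0=3 y_1=-4 y_2=4
S(11/4) = 397/256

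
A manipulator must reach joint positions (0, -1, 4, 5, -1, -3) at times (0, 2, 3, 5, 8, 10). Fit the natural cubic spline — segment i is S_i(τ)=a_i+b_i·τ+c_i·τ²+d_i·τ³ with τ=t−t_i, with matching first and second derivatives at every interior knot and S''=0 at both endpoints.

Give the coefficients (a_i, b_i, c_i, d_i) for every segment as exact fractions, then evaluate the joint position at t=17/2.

Δ: Δ0=-1/2, Δ1=5, Δ2=1/2, Δ3=-2, Δ4=-1
row 1: diag=6, rhs=33; c'=1/6, d'=11/2
row 2: denom=6−1·1/6=35/6; d'=(-27−1·11/2)/(35/6)=-39/7
row 3: denom=10−2·12/35=326/35; d'=(-15−2·-39/7)/(326/35)=-135/326
row 4: denom=10−3·105/326=2945/326; d'=(6−3·-135/326)/(2945/326)=2361/2945
back: M4=2361/2945
back: M3=-135/326−105/326·2361/2945=-396/589
back: M2=-39/7−12/35·-396/589=-15729/2945
back: M1=11/2−1/6·-15729/2945=18819/2945
M: M0=0, M1=18819/2945, M2=-15729/2945, M3=-396/589, M4=2361/2945, M5=0
seg 0: a=0, c=M0/2=0, d=(M1−M0)/(6·2)=6273/11780, b=Δ0−h0·(2M0+M1)/6=-15491/5890
seg 1: a=-1, c=M1/2=18819/5890, d=(M2−M1)/(6·1)=-5758/2945, b=Δ1−h1·(2M1+M2)/6=22147/5890
seg 2: a=4, c=M2/2=-15729/5890, d=(M3−M2)/(6·2)=4583/11780, b=Δ2−h2·(2M2+M3)/6=25237/5890
seg 3: a=5, c=M3/2=-198/589, d=(M4−M3)/(6·3)=1447/17670, b=Δ3−h3·(2M3+M4)/6=-10181/5890
seg 4: a=-1, c=M4/2=2361/5890, d=(M5−M4)/(6·2)=-787/11780, b=Δ4−h4·(2M4+M5)/6=-4519/2945
t_q=17/2 → seg 4, τ=1/2; S=-1+-4519/2945·τ+2361/5890·τ²+-787/11780·τ³=-157887/94240

  seg 0: a=0 b=-15491/5890 c=0 d=6273/11780
  seg 1: a=-1 b=22147/5890 c=18819/5890 d=-5758/2945
  seg 2: a=4 b=25237/5890 c=-15729/5890 d=4583/11780
  seg 3: a=5 b=-10181/5890 c=-198/589 d=1447/17670
  seg 4: a=-1 b=-4519/2945 c=2361/5890 d=-787/11780
S(17/2) = -157887/94240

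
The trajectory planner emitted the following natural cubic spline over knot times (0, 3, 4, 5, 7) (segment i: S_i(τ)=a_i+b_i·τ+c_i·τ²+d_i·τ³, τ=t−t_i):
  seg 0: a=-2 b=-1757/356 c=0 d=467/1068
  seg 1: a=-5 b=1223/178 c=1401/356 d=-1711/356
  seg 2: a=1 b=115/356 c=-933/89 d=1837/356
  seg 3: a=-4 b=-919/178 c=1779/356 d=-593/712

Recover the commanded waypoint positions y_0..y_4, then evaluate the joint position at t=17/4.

y_0 = S_0(0) = a_0 = -2
y_1 = S_1(0) = a_1 = -5
y_2 = S_2(0) = a_2 = 1
y_3 = S_3(0) = a_3 = -4
y_4 = S_3(2) = -1
t_q=17/4 is in segment 2 (τ=1/4); S_2(τ)=11533/22784

y_0=-2 y_1=-5 y_2=1 y_3=-4 y_4=-1
S(17/4) = 11533/22784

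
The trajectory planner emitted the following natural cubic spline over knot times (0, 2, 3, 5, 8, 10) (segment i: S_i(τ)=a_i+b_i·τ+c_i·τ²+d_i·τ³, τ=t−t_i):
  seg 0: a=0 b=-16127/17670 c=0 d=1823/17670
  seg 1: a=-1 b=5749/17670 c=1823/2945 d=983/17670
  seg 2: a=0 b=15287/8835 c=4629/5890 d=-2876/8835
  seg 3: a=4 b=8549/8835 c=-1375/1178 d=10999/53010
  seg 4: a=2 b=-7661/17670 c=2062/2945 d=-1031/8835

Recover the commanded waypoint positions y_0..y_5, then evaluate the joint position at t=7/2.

y_0 = S_0(0) = a_0 = 0
y_1 = S_1(0) = a_1 = -1
y_2 = S_2(0) = a_2 = 0
y_3 = S_3(0) = a_3 = 4
y_4 = S_4(0) = a_4 = 2
y_5 = S_4(2) = 3
t_q=7/2 is in segment 2 (τ=1/2); S_2(τ)=24053/23560

y_0=0 y_1=-1 y_2=0 y_3=4 y_4=2 y_5=3
S(7/2) = 24053/23560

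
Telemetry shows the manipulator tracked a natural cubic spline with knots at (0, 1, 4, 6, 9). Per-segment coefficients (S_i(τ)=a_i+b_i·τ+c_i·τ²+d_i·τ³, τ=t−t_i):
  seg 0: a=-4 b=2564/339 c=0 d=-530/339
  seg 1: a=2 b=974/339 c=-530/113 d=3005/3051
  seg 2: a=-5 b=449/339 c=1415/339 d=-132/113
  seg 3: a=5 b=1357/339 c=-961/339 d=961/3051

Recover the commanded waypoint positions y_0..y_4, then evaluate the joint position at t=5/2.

y_0=-4 y_1=2 y_2=-5 y_3=5 y_4=0
S(5/2) = -831/904

y_0 = S_0(0) = a_0 = -4
y_1 = S_1(0) = a_1 = 2
y_2 = S_2(0) = a_2 = -5
y_3 = S_3(0) = a_3 = 5
y_4 = S_3(3) = 0
t_q=5/2 is in segment 1 (τ=3/2); S_1(τ)=-831/904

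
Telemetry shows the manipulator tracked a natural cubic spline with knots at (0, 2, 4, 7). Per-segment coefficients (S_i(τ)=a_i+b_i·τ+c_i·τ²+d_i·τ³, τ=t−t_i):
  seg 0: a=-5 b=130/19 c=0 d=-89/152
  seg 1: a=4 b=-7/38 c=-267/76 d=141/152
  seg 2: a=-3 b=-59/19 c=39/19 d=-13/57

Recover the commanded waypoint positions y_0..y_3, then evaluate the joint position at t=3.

y_0=-5 y_1=4 y_2=-3 y_3=0
S(3) = 187/152

y_0 = S_0(0) = a_0 = -5
y_1 = S_1(0) = a_1 = 4
y_2 = S_2(0) = a_2 = -3
y_3 = S_2(3) = 0
t_q=3 is in segment 1 (τ=1); S_1(τ)=187/152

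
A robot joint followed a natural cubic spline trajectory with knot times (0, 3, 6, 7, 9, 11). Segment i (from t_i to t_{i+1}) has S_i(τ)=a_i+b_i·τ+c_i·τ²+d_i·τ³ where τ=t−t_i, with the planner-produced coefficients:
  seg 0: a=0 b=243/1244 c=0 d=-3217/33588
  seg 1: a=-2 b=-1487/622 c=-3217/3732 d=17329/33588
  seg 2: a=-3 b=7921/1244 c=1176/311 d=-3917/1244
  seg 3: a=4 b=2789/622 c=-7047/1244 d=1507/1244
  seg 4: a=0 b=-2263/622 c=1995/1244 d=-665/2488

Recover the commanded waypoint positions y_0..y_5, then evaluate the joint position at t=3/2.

y_0 = S_0(0) = a_0 = 0
y_1 = S_1(0) = a_1 = -2
y_2 = S_2(0) = a_2 = -3
y_3 = S_3(0) = a_3 = 4
y_4 = S_4(0) = a_4 = 0
y_5 = S_4(2) = -3
t_q=3/2 is in segment 0 (τ=3/2); S_0(τ)=-301/9952

y_0=0 y_1=-2 y_2=-3 y_3=4 y_4=0 y_5=-3
S(3/2) = -301/9952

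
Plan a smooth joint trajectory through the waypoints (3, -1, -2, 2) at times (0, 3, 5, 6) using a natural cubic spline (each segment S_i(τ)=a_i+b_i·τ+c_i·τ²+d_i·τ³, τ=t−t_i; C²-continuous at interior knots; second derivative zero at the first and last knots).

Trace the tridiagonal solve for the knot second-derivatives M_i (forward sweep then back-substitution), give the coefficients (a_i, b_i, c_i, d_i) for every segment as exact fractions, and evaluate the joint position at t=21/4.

  seg 0: a=3 b=-47/42 c=0 d=-1/42
  seg 1: a=-1 b=-37/21 c=-3/14 d=71/168
  seg 2: a=-2 b=103/42 c=65/28 d=-65/84
S(21/4) = -321/256

Δ: Δ0=-4/3, Δ1=-1/2, Δ2=4
row 1: diag=10, rhs=5; c'=1/5, d'=1/2
row 2: denom=6−2·1/5=28/5; d'=(27−2·1/2)/(28/5)=65/14
back: M2=65/14
back: M1=1/2−1/5·65/14=-3/7
M: M0=0, M1=-3/7, M2=65/14, M3=0
seg 0: a=3, c=M0/2=0, d=(M1−M0)/(6·3)=-1/42, b=Δ0−h0·(2M0+M1)/6=-47/42
seg 1: a=-1, c=M1/2=-3/14, d=(M2−M1)/(6·2)=71/168, b=Δ1−h1·(2M1+M2)/6=-37/21
seg 2: a=-2, c=M2/2=65/28, d=(M3−M2)/(6·1)=-65/84, b=Δ2−h2·(2M2+M3)/6=103/42
t_q=21/4 → seg 2, τ=1/4; S=-2+103/42·τ+65/28·τ²+-65/84·τ³=-321/256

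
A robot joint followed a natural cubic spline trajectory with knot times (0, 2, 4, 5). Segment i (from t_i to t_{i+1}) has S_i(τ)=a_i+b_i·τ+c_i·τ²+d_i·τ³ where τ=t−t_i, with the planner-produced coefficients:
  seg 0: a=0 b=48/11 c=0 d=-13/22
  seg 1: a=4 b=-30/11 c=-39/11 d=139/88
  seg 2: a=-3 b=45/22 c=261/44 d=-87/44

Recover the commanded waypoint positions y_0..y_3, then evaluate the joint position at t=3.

y_0 = S_0(0) = a_0 = 0
y_1 = S_1(0) = a_1 = 4
y_2 = S_2(0) = a_2 = -3
y_3 = S_2(1) = 3
t_q=3 is in segment 1 (τ=1); S_1(τ)=-61/88

y_0=0 y_1=4 y_2=-3 y_3=3
S(3) = -61/88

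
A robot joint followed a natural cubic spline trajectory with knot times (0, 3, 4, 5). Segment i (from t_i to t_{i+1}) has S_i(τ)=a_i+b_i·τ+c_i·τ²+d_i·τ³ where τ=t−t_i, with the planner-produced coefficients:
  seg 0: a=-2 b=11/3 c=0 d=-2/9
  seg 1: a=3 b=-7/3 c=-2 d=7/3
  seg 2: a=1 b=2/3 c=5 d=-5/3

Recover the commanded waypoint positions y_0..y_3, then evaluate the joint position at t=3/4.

y_0=-2 y_1=3 y_2=1 y_3=5
S(3/4) = 21/32

y_0 = S_0(0) = a_0 = -2
y_1 = S_1(0) = a_1 = 3
y_2 = S_2(0) = a_2 = 1
y_3 = S_2(1) = 5
t_q=3/4 is in segment 0 (τ=3/4); S_0(τ)=21/32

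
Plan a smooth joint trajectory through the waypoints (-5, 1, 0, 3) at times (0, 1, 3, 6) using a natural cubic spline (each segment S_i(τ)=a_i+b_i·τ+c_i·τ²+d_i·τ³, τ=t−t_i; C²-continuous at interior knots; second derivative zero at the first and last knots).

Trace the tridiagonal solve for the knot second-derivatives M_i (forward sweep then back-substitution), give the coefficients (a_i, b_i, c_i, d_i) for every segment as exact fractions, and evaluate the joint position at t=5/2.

Δ: Δ0=6, Δ1=-1/2, Δ2=1
row 1: diag=6, rhs=-39; c'=1/3, d'=-13/2
row 2: denom=10−2·1/3=28/3; d'=(9−2·-13/2)/(28/3)=33/14
back: M2=33/14
back: M1=-13/2−1/3·33/14=-51/7
M: M0=0, M1=-51/7, M2=33/14, M3=0
seg 0: a=-5, c=M0/2=0, d=(M1−M0)/(6·1)=-17/14, b=Δ0−h0·(2M0+M1)/6=101/14
seg 1: a=1, c=M1/2=-51/14, d=(M2−M1)/(6·2)=45/56, b=Δ1−h1·(2M1+M2)/6=25/7
seg 2: a=0, c=M2/2=33/28, d=(M3−M2)/(6·3)=-11/84, b=Δ2−h2·(2M2+M3)/6=-19/14
t_q=5/2 → seg 1, τ=3/2; S=1+25/7·τ+-51/14·τ²+45/56·τ³=391/448

  seg 0: a=-5 b=101/14 c=0 d=-17/14
  seg 1: a=1 b=25/7 c=-51/14 d=45/56
  seg 2: a=0 b=-19/14 c=33/28 d=-11/84
S(5/2) = 391/448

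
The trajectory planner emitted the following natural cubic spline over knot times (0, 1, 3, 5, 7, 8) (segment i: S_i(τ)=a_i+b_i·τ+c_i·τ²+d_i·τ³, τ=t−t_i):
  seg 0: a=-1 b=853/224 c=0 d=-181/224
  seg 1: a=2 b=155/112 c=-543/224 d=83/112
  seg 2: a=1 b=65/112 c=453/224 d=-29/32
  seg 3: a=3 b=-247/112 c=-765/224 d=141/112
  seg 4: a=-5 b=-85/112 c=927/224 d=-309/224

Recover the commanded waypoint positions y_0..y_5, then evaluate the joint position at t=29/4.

y_0=-1 y_1=2 y_2=1 y_3=3 y_4=-5 y_5=-3
S(29/4) = -10143/2048

y_0 = S_0(0) = a_0 = -1
y_1 = S_1(0) = a_1 = 2
y_2 = S_2(0) = a_2 = 1
y_3 = S_3(0) = a_3 = 3
y_4 = S_4(0) = a_4 = -5
y_5 = S_4(1) = -3
t_q=29/4 is in segment 4 (τ=1/4); S_4(τ)=-10143/2048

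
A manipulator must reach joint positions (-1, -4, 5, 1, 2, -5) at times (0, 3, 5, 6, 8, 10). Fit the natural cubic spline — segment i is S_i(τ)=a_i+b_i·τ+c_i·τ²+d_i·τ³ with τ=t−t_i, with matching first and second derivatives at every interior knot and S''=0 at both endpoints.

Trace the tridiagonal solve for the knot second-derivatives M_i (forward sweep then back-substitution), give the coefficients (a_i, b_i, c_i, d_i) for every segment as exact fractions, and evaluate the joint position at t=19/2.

  seg 0: a=-1 b=-2279/596 c=0 d=187/596
  seg 1: a=-4 b=1385/298 c=1683/596 d=-1727/1192
  seg 2: a=5 b=-215/149 c=-1749/298 d=987/298
  seg 3: a=1 b=-967/298 c=606/149 d=-327/298
  seg 4: a=2 b=-43/298 c=-375/149 d=125/298
S(19/2) = -5873/2384

Δ: Δ0=-1, Δ1=9/2, Δ2=-4, Δ3=1/2, Δ4=-7/2
row 1: diag=10, rhs=33; c'=1/5, d'=33/10
row 2: denom=6−2·1/5=28/5; d'=(-51−2·33/10)/(28/5)=-72/7
row 3: denom=6−1·5/28=163/28; d'=(27−1·-72/7)/(163/28)=1044/163
row 4: denom=8−2·56/163=1192/163; d'=(-24−2·1044/163)/(1192/163)=-750/149
back: M4=-750/149
back: M3=1044/163−56/163·-750/149=1212/149
back: M2=-72/7−5/28·1212/149=-1749/149
back: M1=33/10−1/5·-1749/149=1683/298
M: M0=0, M1=1683/298, M2=-1749/149, M3=1212/149, M4=-750/149, M5=0
seg 0: a=-1, c=M0/2=0, d=(M1−M0)/(6·3)=187/596, b=Δ0−h0·(2M0+M1)/6=-2279/596
seg 1: a=-4, c=M1/2=1683/596, d=(M2−M1)/(6·2)=-1727/1192, b=Δ1−h1·(2M1+M2)/6=1385/298
seg 2: a=5, c=M2/2=-1749/298, d=(M3−M2)/(6·1)=987/298, b=Δ2−h2·(2M2+M3)/6=-215/149
seg 3: a=1, c=M3/2=606/149, d=(M4−M3)/(6·2)=-327/298, b=Δ3−h3·(2M3+M4)/6=-967/298
seg 4: a=2, c=M4/2=-375/149, d=(M5−M4)/(6·2)=125/298, b=Δ4−h4·(2M4+M5)/6=-43/298
t_q=19/2 → seg 4, τ=3/2; S=2+-43/298·τ+-375/149·τ²+125/298·τ³=-5873/2384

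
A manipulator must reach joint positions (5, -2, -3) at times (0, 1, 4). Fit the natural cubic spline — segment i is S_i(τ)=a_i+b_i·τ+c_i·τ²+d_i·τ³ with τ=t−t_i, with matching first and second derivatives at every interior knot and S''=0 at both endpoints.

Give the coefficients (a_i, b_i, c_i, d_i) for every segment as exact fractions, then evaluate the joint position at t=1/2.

Δ: Δ0=-7, Δ1=-1/3
row 1: diag=8, rhs=40; c'=3/8, d'=5
back: M1=5
M: M0=0, M1=5, M2=0
seg 0: a=5, c=M0/2=0, d=(M1−M0)/(6·1)=5/6, b=Δ0−h0·(2M0+M1)/6=-47/6
seg 1: a=-2, c=M1/2=5/2, d=(M2−M1)/(6·3)=-5/18, b=Δ1−h1·(2M1+M2)/6=-16/3
t_q=1/2 → seg 0, τ=1/2; S=5+-47/6·τ+0·τ²+5/6·τ³=19/16

  seg 0: a=5 b=-47/6 c=0 d=5/6
  seg 1: a=-2 b=-16/3 c=5/2 d=-5/18
S(1/2) = 19/16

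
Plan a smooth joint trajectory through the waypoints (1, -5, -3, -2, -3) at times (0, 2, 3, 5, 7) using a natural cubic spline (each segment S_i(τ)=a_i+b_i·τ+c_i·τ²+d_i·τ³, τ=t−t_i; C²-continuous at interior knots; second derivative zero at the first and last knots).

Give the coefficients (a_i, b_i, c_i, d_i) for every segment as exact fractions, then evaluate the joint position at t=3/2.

  seg 0: a=1 b=-307/64 c=0 d=115/256
  seg 1: a=-5 b=19/32 c=345/128 d=-165/128
  seg 2: a=-3 b=271/128 c=-75/64 d=93/512
  seg 3: a=-2 b=-25/64 c=-21/256 d=7/512
S(3/2) = -9583/2048

Δ: Δ0=-3, Δ1=2, Δ2=1/2, Δ3=-1/2
row 1: diag=6, rhs=30; c'=1/6, d'=5
row 2: denom=6−1·1/6=35/6; d'=(-9−1·5)/(35/6)=-12/5
row 3: denom=8−2·12/35=256/35; d'=(-6−2·-12/5)/(256/35)=-21/128
back: M3=-21/128
back: M2=-12/5−12/35·-21/128=-75/32
back: M1=5−1/6·-75/32=345/64
M: M0=0, M1=345/64, M2=-75/32, M3=-21/128, M4=0
seg 0: a=1, c=M0/2=0, d=(M1−M0)/(6·2)=115/256, b=Δ0−h0·(2M0+M1)/6=-307/64
seg 1: a=-5, c=M1/2=345/128, d=(M2−M1)/(6·1)=-165/128, b=Δ1−h1·(2M1+M2)/6=19/32
seg 2: a=-3, c=M2/2=-75/64, d=(M3−M2)/(6·2)=93/512, b=Δ2−h2·(2M2+M3)/6=271/128
seg 3: a=-2, c=M3/2=-21/256, d=(M4−M3)/(6·2)=7/512, b=Δ3−h3·(2M3+M4)/6=-25/64
t_q=3/2 → seg 0, τ=3/2; S=1+-307/64·τ+0·τ²+115/256·τ³=-9583/2048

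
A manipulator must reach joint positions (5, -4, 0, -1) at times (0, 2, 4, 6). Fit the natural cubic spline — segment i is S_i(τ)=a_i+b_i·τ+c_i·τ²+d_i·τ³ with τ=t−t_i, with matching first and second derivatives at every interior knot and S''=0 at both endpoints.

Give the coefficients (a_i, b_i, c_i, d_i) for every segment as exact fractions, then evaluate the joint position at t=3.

Δ: Δ0=-9/2, Δ1=2, Δ2=-1/2
row 1: diag=8, rhs=39; c'=1/4, d'=39/8
row 2: denom=8−2·1/4=15/2; d'=(-15−2·39/8)/(15/2)=-33/10
back: M2=-33/10
back: M1=39/8−1/4·-33/10=57/10
M: M0=0, M1=57/10, M2=-33/10, M3=0
seg 0: a=5, c=M0/2=0, d=(M1−M0)/(6·2)=19/40, b=Δ0−h0·(2M0+M1)/6=-32/5
seg 1: a=-4, c=M1/2=57/20, d=(M2−M1)/(6·2)=-3/4, b=Δ1−h1·(2M1+M2)/6=-7/10
seg 2: a=0, c=M2/2=-33/20, d=(M3−M2)/(6·2)=11/40, b=Δ2−h2·(2M2+M3)/6=17/10
t_q=3 → seg 1, τ=1; S=-4+-7/10·τ+57/20·τ²+-3/4·τ³=-13/5

  seg 0: a=5 b=-32/5 c=0 d=19/40
  seg 1: a=-4 b=-7/10 c=57/20 d=-3/4
  seg 2: a=0 b=17/10 c=-33/20 d=11/40
S(3) = -13/5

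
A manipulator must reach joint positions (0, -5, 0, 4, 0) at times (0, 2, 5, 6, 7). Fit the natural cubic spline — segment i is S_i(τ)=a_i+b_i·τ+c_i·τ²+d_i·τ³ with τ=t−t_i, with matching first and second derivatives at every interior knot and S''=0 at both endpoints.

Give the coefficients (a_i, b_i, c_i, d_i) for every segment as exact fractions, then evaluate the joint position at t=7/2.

  seg 0: a=0 b=-1259/411 c=0 d=463/3288
  seg 1: a=-5 b=-1129/822 c=463/548 d=277/4932
  seg 2: a=0 b=8569/1644 c=185/137 d=-4213/1644
  seg 3: a=4 b=185/822 c=-3473/548 d=3473/1644
S(7/2) = -21787/4384

Δ: Δ0=-5/2, Δ1=5/3, Δ2=4, Δ3=-4
row 1: diag=10, rhs=25; c'=3/10, d'=5/2
row 2: denom=8−3·3/10=71/10; d'=(14−3·5/2)/(71/10)=65/71
row 3: denom=4−1·10/71=274/71; d'=(-48−1·65/71)/(274/71)=-3473/274
back: M3=-3473/274
back: M2=65/71−10/71·-3473/274=370/137
back: M1=5/2−3/10·370/137=463/274
M: M0=0, M1=463/274, M2=370/137, M3=-3473/274, M4=0
seg 0: a=0, c=M0/2=0, d=(M1−M0)/(6·2)=463/3288, b=Δ0−h0·(2M0+M1)/6=-1259/411
seg 1: a=-5, c=M1/2=463/548, d=(M2−M1)/(6·3)=277/4932, b=Δ1−h1·(2M1+M2)/6=-1129/822
seg 2: a=0, c=M2/2=185/137, d=(M3−M2)/(6·1)=-4213/1644, b=Δ2−h2·(2M2+M3)/6=8569/1644
seg 3: a=4, c=M3/2=-3473/548, d=(M4−M3)/(6·1)=3473/1644, b=Δ3−h3·(2M3+M4)/6=185/822
t_q=7/2 → seg 1, τ=3/2; S=-5+-1129/822·τ+463/548·τ²+277/4932·τ³=-21787/4384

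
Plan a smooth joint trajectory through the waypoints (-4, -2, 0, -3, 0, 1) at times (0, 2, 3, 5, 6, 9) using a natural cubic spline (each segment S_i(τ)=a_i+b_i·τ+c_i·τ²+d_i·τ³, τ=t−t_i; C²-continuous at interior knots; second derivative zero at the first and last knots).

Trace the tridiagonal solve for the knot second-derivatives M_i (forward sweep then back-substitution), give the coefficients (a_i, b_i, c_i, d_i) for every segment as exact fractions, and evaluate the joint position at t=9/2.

  seg 0: a=-4 b=1408/4359 c=0 d=2951/17436
  seg 1: a=-2 b=10261/4359 c=2951/2906 d=-11939/8718
  seg 2: a=0 b=2411/8718 c=-4494/1453 d=4805/4359
  seg 3: a=-3 b=9875/8718 c=5116/1453 d=-14417/8718
  seg 4: a=0 b=14008/4359 c=-4185/2906 d=465/2906
S(9/2) = -32825/11624

Δ: Δ0=1, Δ1=2, Δ2=-3/2, Δ3=3, Δ4=1/3
row 1: diag=6, rhs=6; c'=1/6, d'=1
row 2: denom=6−1·1/6=35/6; d'=(-21−1·1)/(35/6)=-132/35
row 3: denom=6−2·12/35=186/35; d'=(27−2·-132/35)/(186/35)=13/2
row 4: denom=8−1·35/186=1453/186; d'=(-16−1·13/2)/(1453/186)=-4185/1453
back: M4=-4185/1453
back: M3=13/2−35/186·-4185/1453=10232/1453
back: M2=-132/35−12/35·10232/1453=-8988/1453
back: M1=1−1/6·-8988/1453=2951/1453
M: M0=0, M1=2951/1453, M2=-8988/1453, M3=10232/1453, M4=-4185/1453, M5=0
seg 0: a=-4, c=M0/2=0, d=(M1−M0)/(6·2)=2951/17436, b=Δ0−h0·(2M0+M1)/6=1408/4359
seg 1: a=-2, c=M1/2=2951/2906, d=(M2−M1)/(6·1)=-11939/8718, b=Δ1−h1·(2M1+M2)/6=10261/4359
seg 2: a=0, c=M2/2=-4494/1453, d=(M3−M2)/(6·2)=4805/4359, b=Δ2−h2·(2M2+M3)/6=2411/8718
seg 3: a=-3, c=M3/2=5116/1453, d=(M4−M3)/(6·1)=-14417/8718, b=Δ3−h3·(2M3+M4)/6=9875/8718
seg 4: a=0, c=M4/2=-4185/2906, d=(M5−M4)/(6·3)=465/2906, b=Δ4−h4·(2M4+M5)/6=14008/4359
t_q=9/2 → seg 2, τ=3/2; S=0+2411/8718·τ+-4494/1453·τ²+4805/4359·τ³=-32825/11624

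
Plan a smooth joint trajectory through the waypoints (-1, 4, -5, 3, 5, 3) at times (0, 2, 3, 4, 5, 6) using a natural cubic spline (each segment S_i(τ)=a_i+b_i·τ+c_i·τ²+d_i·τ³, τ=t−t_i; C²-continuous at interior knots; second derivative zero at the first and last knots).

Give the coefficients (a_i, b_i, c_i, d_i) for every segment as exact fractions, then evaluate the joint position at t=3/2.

Δ: Δ0=5/2, Δ1=-9, Δ2=8, Δ3=2, Δ4=-2
row 1: diag=6, rhs=-69; c'=1/6, d'=-23/2
row 2: denom=4−1·1/6=23/6; d'=(102−1·-23/2)/(23/6)=681/23
row 3: denom=4−1·6/23=86/23; d'=(-36−1·681/23)/(86/23)=-1509/86
row 4: denom=4−1·23/86=321/86; d'=(-24−1·-1509/86)/(321/86)=-185/107
back: M4=-185/107
back: M3=-1509/86−23/86·-185/107=-1828/107
back: M2=681/23−6/23·-1828/107=3645/107
back: M1=-23/2−1/6·3645/107=-1838/107
M: M0=0, M1=-1838/107, M2=3645/107, M3=-1828/107, M4=-185/107, M5=0
seg 0: a=-1, c=M0/2=0, d=(M1−M0)/(6·2)=-919/642, b=Δ0−h0·(2M0+M1)/6=5281/642
seg 1: a=4, c=M1/2=-919/107, d=(M2−M1)/(6·1)=5483/642, b=Δ1−h1·(2M1+M2)/6=-5747/642
seg 2: a=-5, c=M2/2=3645/214, d=(M3−M2)/(6·1)=-5473/642, b=Δ2−h2·(2M2+M3)/6=-163/321
seg 3: a=3, c=M3/2=-914/107, d=(M4−M3)/(6·1)=1643/642, b=Δ3−h3·(2M3+M4)/6=5125/642
seg 4: a=5, c=M4/2=-185/214, d=(M5−M4)/(6·1)=185/642, b=Δ4−h4·(2M4+M5)/6=-457/321
t_q=3/2 → seg 0, τ=3/2; S=-1+5281/642·τ+0·τ²+-919/642·τ³=11141/1712

  seg 0: a=-1 b=5281/642 c=0 d=-919/642
  seg 1: a=4 b=-5747/642 c=-919/107 d=5483/642
  seg 2: a=-5 b=-163/321 c=3645/214 d=-5473/642
  seg 3: a=3 b=5125/642 c=-914/107 d=1643/642
  seg 4: a=5 b=-457/321 c=-185/214 d=185/642
S(3/2) = 11141/1712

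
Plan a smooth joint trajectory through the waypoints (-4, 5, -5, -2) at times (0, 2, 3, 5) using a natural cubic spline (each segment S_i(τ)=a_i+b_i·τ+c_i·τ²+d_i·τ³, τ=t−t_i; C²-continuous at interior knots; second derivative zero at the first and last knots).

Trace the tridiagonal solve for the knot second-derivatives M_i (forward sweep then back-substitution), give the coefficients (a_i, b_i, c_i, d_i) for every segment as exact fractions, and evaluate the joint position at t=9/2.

Δ: Δ0=9/2, Δ1=-10, Δ2=3/2
row 1: diag=6, rhs=-87; c'=1/6, d'=-29/2
row 2: denom=6−1·1/6=35/6; d'=(69−1·-29/2)/(35/6)=501/35
back: M2=501/35
back: M1=-29/2−1/6·501/35=-591/35
M: M0=0, M1=-591/35, M2=501/35, M3=0
seg 0: a=-4, c=M0/2=0, d=(M1−M0)/(6·2)=-197/140, b=Δ0−h0·(2M0+M1)/6=709/70
seg 1: a=5, c=M1/2=-591/70, d=(M2−M1)/(6·1)=26/5, b=Δ1−h1·(2M1+M2)/6=-473/70
seg 2: a=-5, c=M2/2=501/70, d=(M3−M2)/(6·2)=-167/140, b=Δ2−h2·(2M2+M3)/6=-563/70
t_q=9/2 → seg 2, τ=3/2; S=-5+-563/70·τ+501/70·τ²+-167/140·τ³=-1117/224

  seg 0: a=-4 b=709/70 c=0 d=-197/140
  seg 1: a=5 b=-473/70 c=-591/70 d=26/5
  seg 2: a=-5 b=-563/70 c=501/70 d=-167/140
S(9/2) = -1117/224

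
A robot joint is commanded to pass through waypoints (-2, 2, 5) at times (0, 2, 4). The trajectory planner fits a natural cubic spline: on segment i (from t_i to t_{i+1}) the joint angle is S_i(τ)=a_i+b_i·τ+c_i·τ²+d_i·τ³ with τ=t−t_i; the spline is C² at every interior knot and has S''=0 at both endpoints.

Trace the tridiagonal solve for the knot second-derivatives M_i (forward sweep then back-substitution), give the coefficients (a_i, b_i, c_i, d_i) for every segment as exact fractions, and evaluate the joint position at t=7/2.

Δ: Δ0=2, Δ1=3/2
row 1: diag=8, rhs=-3; c'=1/4, d'=-3/8
back: M1=-3/8
M: M0=0, M1=-3/8, M2=0
seg 0: a=-2, c=M0/2=0, d=(M1−M0)/(6·2)=-1/32, b=Δ0−h0·(2M0+M1)/6=17/8
seg 1: a=2, c=M1/2=-3/16, d=(M2−M1)/(6·2)=1/32, b=Δ1−h1·(2M1+M2)/6=7/4
t_q=7/2 → seg 1, τ=3/2; S=2+7/4·τ+-3/16·τ²+1/32·τ³=1103/256

  seg 0: a=-2 b=17/8 c=0 d=-1/32
  seg 1: a=2 b=7/4 c=-3/16 d=1/32
S(7/2) = 1103/256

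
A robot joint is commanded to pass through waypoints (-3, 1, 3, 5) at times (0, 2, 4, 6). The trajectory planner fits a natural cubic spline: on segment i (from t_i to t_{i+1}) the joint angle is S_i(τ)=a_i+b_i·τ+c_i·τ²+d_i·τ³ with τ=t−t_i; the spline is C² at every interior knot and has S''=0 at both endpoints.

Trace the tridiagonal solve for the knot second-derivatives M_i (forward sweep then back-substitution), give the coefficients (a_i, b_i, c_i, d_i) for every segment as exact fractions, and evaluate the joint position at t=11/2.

Δ: Δ0=2, Δ1=1, Δ2=1
row 1: diag=8, rhs=-6; c'=1/4, d'=-3/4
row 2: denom=8−2·1/4=15/2; d'=(0−2·-3/4)/(15/2)=1/5
back: M2=1/5
back: M1=-3/4−1/4·1/5=-4/5
M: M0=0, M1=-4/5, M2=1/5, M3=0
seg 0: a=-3, c=M0/2=0, d=(M1−M0)/(6·2)=-1/15, b=Δ0−h0·(2M0+M1)/6=34/15
seg 1: a=1, c=M1/2=-2/5, d=(M2−M1)/(6·2)=1/12, b=Δ1−h1·(2M1+M2)/6=22/15
seg 2: a=3, c=M2/2=1/10, d=(M3−M2)/(6·2)=-1/60, b=Δ2−h2·(2M2+M3)/6=13/15
t_q=11/2 → seg 2, τ=3/2; S=3+13/15·τ+1/10·τ²+-1/60·τ³=143/32

  seg 0: a=-3 b=34/15 c=0 d=-1/15
  seg 1: a=1 b=22/15 c=-2/5 d=1/12
  seg 2: a=3 b=13/15 c=1/10 d=-1/60
S(11/2) = 143/32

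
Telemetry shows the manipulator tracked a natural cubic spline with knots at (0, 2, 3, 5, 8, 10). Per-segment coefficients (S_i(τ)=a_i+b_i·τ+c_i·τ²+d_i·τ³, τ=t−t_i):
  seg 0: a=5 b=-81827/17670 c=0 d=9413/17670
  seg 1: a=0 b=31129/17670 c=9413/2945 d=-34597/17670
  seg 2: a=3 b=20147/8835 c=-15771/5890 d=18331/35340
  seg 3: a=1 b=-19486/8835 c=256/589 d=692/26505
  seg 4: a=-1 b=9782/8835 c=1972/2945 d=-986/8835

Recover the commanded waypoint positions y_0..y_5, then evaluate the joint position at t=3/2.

y_0=5 y_1=0 y_2=3 y_3=1 y_4=-1 y_5=3
S(3/2) = -6991/47120

y_0 = S_0(0) = a_0 = 5
y_1 = S_1(0) = a_1 = 0
y_2 = S_2(0) = a_2 = 3
y_3 = S_3(0) = a_3 = 1
y_4 = S_4(0) = a_4 = -1
y_5 = S_4(2) = 3
t_q=3/2 is in segment 0 (τ=3/2); S_0(τ)=-6991/47120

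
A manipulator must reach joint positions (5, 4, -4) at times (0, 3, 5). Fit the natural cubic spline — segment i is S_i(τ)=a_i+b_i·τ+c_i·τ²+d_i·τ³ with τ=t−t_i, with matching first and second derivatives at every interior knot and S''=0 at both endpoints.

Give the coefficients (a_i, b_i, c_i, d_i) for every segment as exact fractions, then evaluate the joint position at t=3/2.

Δ: Δ0=-1/3, Δ1=-4
row 1: diag=10, rhs=-22; c'=1/5, d'=-11/5
back: M1=-11/5
M: M0=0, M1=-11/5, M2=0
seg 0: a=5, c=M0/2=0, d=(M1−M0)/(6·3)=-11/90, b=Δ0−h0·(2M0+M1)/6=23/30
seg 1: a=4, c=M1/2=-11/10, d=(M2−M1)/(6·2)=11/60, b=Δ1−h1·(2M1+M2)/6=-38/15
t_q=3/2 → seg 0, τ=3/2; S=5+23/30·τ+0·τ²+-11/90·τ³=459/80

  seg 0: a=5 b=23/30 c=0 d=-11/90
  seg 1: a=4 b=-38/15 c=-11/10 d=11/60
S(3/2) = 459/80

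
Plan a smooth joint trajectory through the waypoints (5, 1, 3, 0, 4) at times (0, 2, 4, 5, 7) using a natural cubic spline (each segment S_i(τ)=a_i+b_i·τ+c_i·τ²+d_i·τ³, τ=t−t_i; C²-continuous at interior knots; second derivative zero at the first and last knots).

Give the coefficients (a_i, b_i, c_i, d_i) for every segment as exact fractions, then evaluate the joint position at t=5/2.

  seg 0: a=5 b=-419/128 c=0 d=163/512
  seg 1: a=1 b=35/64 c=489/256 d=-431/512
  seg 2: a=3 b=-245/128 c=-201/64 d=263/128
  seg 3: a=0 b=-65/32 c=387/128 d=-129/256
S(5/2) = 6741/4096

Δ: Δ0=-2, Δ1=1, Δ2=-3, Δ3=2
row 1: diag=8, rhs=18; c'=1/4, d'=9/4
row 2: denom=6−2·1/4=11/2; d'=(-24−2·9/4)/(11/2)=-57/11
row 3: denom=6−1·2/11=64/11; d'=(30−1·-57/11)/(64/11)=387/64
back: M3=387/64
back: M2=-57/11−2/11·387/64=-201/32
back: M1=9/4−1/4·-201/32=489/128
M: M0=0, M1=489/128, M2=-201/32, M3=387/64, M4=0
seg 0: a=5, c=M0/2=0, d=(M1−M0)/(6·2)=163/512, b=Δ0−h0·(2M0+M1)/6=-419/128
seg 1: a=1, c=M1/2=489/256, d=(M2−M1)/(6·2)=-431/512, b=Δ1−h1·(2M1+M2)/6=35/64
seg 2: a=3, c=M2/2=-201/64, d=(M3−M2)/(6·1)=263/128, b=Δ2−h2·(2M2+M3)/6=-245/128
seg 3: a=0, c=M3/2=387/128, d=(M4−M3)/(6·2)=-129/256, b=Δ3−h3·(2M3+M4)/6=-65/32
t_q=5/2 → seg 1, τ=1/2; S=1+35/64·τ+489/256·τ²+-431/512·τ³=6741/4096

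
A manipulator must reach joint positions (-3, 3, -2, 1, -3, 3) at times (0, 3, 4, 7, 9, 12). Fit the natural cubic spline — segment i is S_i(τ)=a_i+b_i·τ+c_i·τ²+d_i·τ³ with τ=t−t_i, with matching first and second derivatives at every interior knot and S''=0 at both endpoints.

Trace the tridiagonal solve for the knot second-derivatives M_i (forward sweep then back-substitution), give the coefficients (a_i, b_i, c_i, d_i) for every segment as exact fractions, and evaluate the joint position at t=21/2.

Δ: Δ0=2, Δ1=-5, Δ2=1, Δ3=-2, Δ4=2
row 1: diag=8, rhs=-42; c'=1/8, d'=-21/4
row 2: denom=8−1·1/8=63/8; d'=(36−1·-21/4)/(63/8)=110/21
row 3: denom=10−3·8/21=62/7; d'=(-18−3·110/21)/(62/7)=-118/31
row 4: denom=10−2·7/31=296/31; d'=(24−2·-118/31)/(296/31)=245/74
back: M4=245/74
back: M3=-118/31−7/31·245/74=-337/74
back: M2=110/21−8/21·-337/74=258/37
back: M1=-21/4−1/8·258/37=-453/74
M: M0=0, M1=-453/74, M2=258/37, M3=-337/74, M4=245/74, M5=0
seg 0: a=-3, c=M0/2=0, d=(M1−M0)/(6·3)=-151/444, b=Δ0−h0·(2M0+M1)/6=749/148
seg 1: a=3, c=M1/2=-453/148, d=(M2−M1)/(6·1)=323/148, b=Δ1−h1·(2M1+M2)/6=-305/74
seg 2: a=-2, c=M2/2=129/37, d=(M3−M2)/(6·3)=-853/1332, b=Δ2−h2·(2M2+M3)/6=-547/148
seg 3: a=1, c=M3/2=-337/148, d=(M4−M3)/(6·2)=97/148, b=Δ3−h3·(2M3+M4)/6=-5/74
seg 4: a=-3, c=M4/2=245/148, d=(M5−M4)/(6·3)=-245/1332, b=Δ4−h4·(2M4+M5)/6=-97/74
t_q=21/2 → seg 4, τ=3/2; S=-3+-97/74·τ+245/148·τ²+-245/1332·τ³=-2205/1184

  seg 0: a=-3 b=749/148 c=0 d=-151/444
  seg 1: a=3 b=-305/74 c=-453/148 d=323/148
  seg 2: a=-2 b=-547/148 c=129/37 d=-853/1332
  seg 3: a=1 b=-5/74 c=-337/148 d=97/148
  seg 4: a=-3 b=-97/74 c=245/148 d=-245/1332
S(21/2) = -2205/1184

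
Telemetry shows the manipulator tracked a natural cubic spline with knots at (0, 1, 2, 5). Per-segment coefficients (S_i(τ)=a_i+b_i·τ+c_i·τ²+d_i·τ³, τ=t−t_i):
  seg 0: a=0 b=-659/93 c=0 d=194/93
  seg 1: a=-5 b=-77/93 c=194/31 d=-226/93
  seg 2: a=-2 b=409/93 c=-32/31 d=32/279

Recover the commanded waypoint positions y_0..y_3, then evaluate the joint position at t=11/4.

y_0=0 y_1=-5 y_2=-2 y_3=5
S(11/4) = 95/124

y_0 = S_0(0) = a_0 = 0
y_1 = S_1(0) = a_1 = -5
y_2 = S_2(0) = a_2 = -2
y_3 = S_2(3) = 5
t_q=11/4 is in segment 2 (τ=3/4); S_2(τ)=95/124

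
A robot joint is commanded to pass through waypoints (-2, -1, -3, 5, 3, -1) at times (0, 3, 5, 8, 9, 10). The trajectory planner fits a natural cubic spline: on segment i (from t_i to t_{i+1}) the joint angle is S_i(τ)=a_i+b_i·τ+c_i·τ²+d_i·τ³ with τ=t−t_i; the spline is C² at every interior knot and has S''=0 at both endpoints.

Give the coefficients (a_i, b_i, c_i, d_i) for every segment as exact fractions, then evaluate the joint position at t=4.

  seg 0: a=-2 b=1475/1308 c=0 d=-1039/11772
  seg 1: a=-1 b=-821/654 c=-1039/1308 d=201/436
  seg 2: a=-3 b=719/654 c=2579/1308 d=-5687/11772
  seg 3: a=5 b=-149/1308 c=-259/109 d=641/1308
  seg 4: a=3 b=-2221/654 c=-395/436 d=395/1308
S(4) = -1693/654

Δ: Δ0=1/3, Δ1=-1, Δ2=8/3, Δ3=-2, Δ4=-4
row 1: diag=10, rhs=-8; c'=1/5, d'=-4/5
row 2: denom=10−2·1/5=48/5; d'=(22−2·-4/5)/(48/5)=59/24
row 3: denom=8−3·5/16=113/16; d'=(-28−3·59/24)/(113/16)=-566/113
row 4: denom=4−1·16/113=436/113; d'=(-12−1·-566/113)/(436/113)=-395/218
back: M4=-395/218
back: M3=-566/113−16/113·-395/218=-518/109
back: M2=59/24−5/16·-518/109=2579/654
back: M1=-4/5−1/5·2579/654=-1039/654
M: M0=0, M1=-1039/654, M2=2579/654, M3=-518/109, M4=-395/218, M5=0
seg 0: a=-2, c=M0/2=0, d=(M1−M0)/(6·3)=-1039/11772, b=Δ0−h0·(2M0+M1)/6=1475/1308
seg 1: a=-1, c=M1/2=-1039/1308, d=(M2−M1)/(6·2)=201/436, b=Δ1−h1·(2M1+M2)/6=-821/654
seg 2: a=-3, c=M2/2=2579/1308, d=(M3−M2)/(6·3)=-5687/11772, b=Δ2−h2·(2M2+M3)/6=719/654
seg 3: a=5, c=M3/2=-259/109, d=(M4−M3)/(6·1)=641/1308, b=Δ3−h3·(2M3+M4)/6=-149/1308
seg 4: a=3, c=M4/2=-395/436, d=(M5−M4)/(6·1)=395/1308, b=Δ4−h4·(2M4+M5)/6=-2221/654
t_q=4 → seg 1, τ=1; S=-1+-821/654·τ+-1039/1308·τ²+201/436·τ³=-1693/654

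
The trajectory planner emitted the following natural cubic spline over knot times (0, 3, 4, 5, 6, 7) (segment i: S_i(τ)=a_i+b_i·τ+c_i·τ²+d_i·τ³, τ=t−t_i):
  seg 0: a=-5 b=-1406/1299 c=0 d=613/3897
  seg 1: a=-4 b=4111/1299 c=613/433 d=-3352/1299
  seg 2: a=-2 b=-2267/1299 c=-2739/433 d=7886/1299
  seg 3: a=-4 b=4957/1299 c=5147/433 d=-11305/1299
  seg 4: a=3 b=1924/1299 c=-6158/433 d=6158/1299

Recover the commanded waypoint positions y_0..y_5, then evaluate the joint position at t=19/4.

y_0=-5 y_1=-4 y_2=-2 y_3=-4 y_4=3 y_5=-5
S(19/4) = -59663/13856

y_0 = S_0(0) = a_0 = -5
y_1 = S_1(0) = a_1 = -4
y_2 = S_2(0) = a_2 = -2
y_3 = S_3(0) = a_3 = -4
y_4 = S_4(0) = a_4 = 3
y_5 = S_4(1) = -5
t_q=19/4 is in segment 2 (τ=3/4); S_2(τ)=-59663/13856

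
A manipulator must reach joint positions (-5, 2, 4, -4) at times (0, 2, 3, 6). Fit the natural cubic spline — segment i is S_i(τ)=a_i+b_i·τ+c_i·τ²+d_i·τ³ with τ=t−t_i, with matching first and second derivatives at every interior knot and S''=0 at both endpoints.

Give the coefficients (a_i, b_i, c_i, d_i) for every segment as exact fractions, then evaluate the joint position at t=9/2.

  seg 0: a=-5 b=1075/282 c=0 d=-11/141
  seg 1: a=2 b=811/282 c=-22/47 d=-115/282
  seg 2: a=4 b=101/141 c=-159/94 d=53/282
S(9/2) = 1431/752

Δ: Δ0=7/2, Δ1=2, Δ2=-8/3
row 1: diag=6, rhs=-9; c'=1/6, d'=-3/2
row 2: denom=8−1·1/6=47/6; d'=(-28−1·-3/2)/(47/6)=-159/47
back: M2=-159/47
back: M1=-3/2−1/6·-159/47=-44/47
M: M0=0, M1=-44/47, M2=-159/47, M3=0
seg 0: a=-5, c=M0/2=0, d=(M1−M0)/(6·2)=-11/141, b=Δ0−h0·(2M0+M1)/6=1075/282
seg 1: a=2, c=M1/2=-22/47, d=(M2−M1)/(6·1)=-115/282, b=Δ1−h1·(2M1+M2)/6=811/282
seg 2: a=4, c=M2/2=-159/94, d=(M3−M2)/(6·3)=53/282, b=Δ2−h2·(2M2+M3)/6=101/141
t_q=9/2 → seg 2, τ=3/2; S=4+101/141·τ+-159/94·τ²+53/282·τ³=1431/752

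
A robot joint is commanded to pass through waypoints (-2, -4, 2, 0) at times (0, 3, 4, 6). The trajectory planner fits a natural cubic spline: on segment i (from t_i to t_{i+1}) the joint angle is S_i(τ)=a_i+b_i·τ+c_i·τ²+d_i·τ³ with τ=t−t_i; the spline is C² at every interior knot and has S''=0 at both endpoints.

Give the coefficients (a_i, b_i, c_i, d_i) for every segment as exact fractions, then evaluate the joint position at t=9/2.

Δ: Δ0=-2/3, Δ1=6, Δ2=-1
row 1: diag=8, rhs=40; c'=1/8, d'=5
row 2: denom=6−1·1/8=47/8; d'=(-42−1·5)/(47/8)=-8
back: M2=-8
back: M1=5−1/8·-8=6
M: M0=0, M1=6, M2=-8, M3=0
seg 0: a=-2, c=M0/2=0, d=(M1−M0)/(6·3)=1/3, b=Δ0−h0·(2M0+M1)/6=-11/3
seg 1: a=-4, c=M1/2=3, d=(M2−M1)/(6·1)=-7/3, b=Δ1−h1·(2M1+M2)/6=16/3
seg 2: a=2, c=M2/2=-4, d=(M3−M2)/(6·2)=2/3, b=Δ2−h2·(2M2+M3)/6=13/3
t_q=9/2 → seg 2, τ=1/2; S=2+13/3·τ+-4·τ²+2/3·τ³=13/4

  seg 0: a=-2 b=-11/3 c=0 d=1/3
  seg 1: a=-4 b=16/3 c=3 d=-7/3
  seg 2: a=2 b=13/3 c=-4 d=2/3
S(9/2) = 13/4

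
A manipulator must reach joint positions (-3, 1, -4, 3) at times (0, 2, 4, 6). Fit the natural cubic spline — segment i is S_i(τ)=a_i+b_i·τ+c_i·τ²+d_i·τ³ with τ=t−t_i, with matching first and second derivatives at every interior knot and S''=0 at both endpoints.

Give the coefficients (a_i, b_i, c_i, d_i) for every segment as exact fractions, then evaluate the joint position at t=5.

  seg 0: a=-3 b=18/5 c=0 d=-2/5
  seg 1: a=1 b=-6/5 c=-12/5 d=7/8
  seg 2: a=-4 b=-3/10 c=57/20 d=-19/40
S(5) = -77/40

Δ: Δ0=2, Δ1=-5/2, Δ2=7/2
row 1: diag=8, rhs=-27; c'=1/4, d'=-27/8
row 2: denom=8−2·1/4=15/2; d'=(36−2·-27/8)/(15/2)=57/10
back: M2=57/10
back: M1=-27/8−1/4·57/10=-24/5
M: M0=0, M1=-24/5, M2=57/10, M3=0
seg 0: a=-3, c=M0/2=0, d=(M1−M0)/(6·2)=-2/5, b=Δ0−h0·(2M0+M1)/6=18/5
seg 1: a=1, c=M1/2=-12/5, d=(M2−M1)/(6·2)=7/8, b=Δ1−h1·(2M1+M2)/6=-6/5
seg 2: a=-4, c=M2/2=57/20, d=(M3−M2)/(6·2)=-19/40, b=Δ2−h2·(2M2+M3)/6=-3/10
t_q=5 → seg 2, τ=1; S=-4+-3/10·τ+57/20·τ²+-19/40·τ³=-77/40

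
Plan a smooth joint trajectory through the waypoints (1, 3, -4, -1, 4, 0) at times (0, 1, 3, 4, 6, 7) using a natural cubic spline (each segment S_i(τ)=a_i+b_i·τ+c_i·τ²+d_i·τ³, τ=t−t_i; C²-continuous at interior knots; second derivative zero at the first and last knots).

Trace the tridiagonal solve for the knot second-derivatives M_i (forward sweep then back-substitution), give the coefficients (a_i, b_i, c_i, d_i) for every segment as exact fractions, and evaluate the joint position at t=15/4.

  seg 0: a=1 b=3395/988 c=0 d=-1419/988
  seg 1: a=3 b=-431/494 c=-4257/988 d=2959/1976
  seg 2: a=-4 b=-34/247 c=1155/247 d=-20/13
  seg 3: a=-1 b=1136/247 c=15/247 d=-1097/1976
  seg 4: a=4 b=-899/494 c=-3231/988 d=1077/988
S(15/4) = -4193/1976

Δ: Δ0=2, Δ1=-7/2, Δ2=3, Δ3=5/2, Δ4=-4
row 1: diag=6, rhs=-33; c'=1/3, d'=-11/2
row 2: denom=6−2·1/3=16/3; d'=(39−2·-11/2)/(16/3)=75/8
row 3: denom=6−1·3/16=93/16; d'=(-3−1·75/8)/(93/16)=-66/31
row 4: denom=6−2·32/93=494/93; d'=(-39−2·-66/31)/(494/93)=-3231/494
back: M4=-3231/494
back: M3=-66/31−32/93·-3231/494=30/247
back: M2=75/8−3/16·30/247=2310/247
back: M1=-11/2−1/3·2310/247=-4257/494
M: M0=0, M1=-4257/494, M2=2310/247, M3=30/247, M4=-3231/494, M5=0
seg 0: a=1, c=M0/2=0, d=(M1−M0)/(6·1)=-1419/988, b=Δ0−h0·(2M0+M1)/6=3395/988
seg 1: a=3, c=M1/2=-4257/988, d=(M2−M1)/(6·2)=2959/1976, b=Δ1−h1·(2M1+M2)/6=-431/494
seg 2: a=-4, c=M2/2=1155/247, d=(M3−M2)/(6·1)=-20/13, b=Δ2−h2·(2M2+M3)/6=-34/247
seg 3: a=-1, c=M3/2=15/247, d=(M4−M3)/(6·2)=-1097/1976, b=Δ3−h3·(2M3+M4)/6=1136/247
seg 4: a=4, c=M4/2=-3231/988, d=(M5−M4)/(6·1)=1077/988, b=Δ4−h4·(2M4+M5)/6=-899/494
t_q=15/4 → seg 2, τ=3/4; S=-4+-34/247·τ+1155/247·τ²+-20/13·τ³=-4193/1976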